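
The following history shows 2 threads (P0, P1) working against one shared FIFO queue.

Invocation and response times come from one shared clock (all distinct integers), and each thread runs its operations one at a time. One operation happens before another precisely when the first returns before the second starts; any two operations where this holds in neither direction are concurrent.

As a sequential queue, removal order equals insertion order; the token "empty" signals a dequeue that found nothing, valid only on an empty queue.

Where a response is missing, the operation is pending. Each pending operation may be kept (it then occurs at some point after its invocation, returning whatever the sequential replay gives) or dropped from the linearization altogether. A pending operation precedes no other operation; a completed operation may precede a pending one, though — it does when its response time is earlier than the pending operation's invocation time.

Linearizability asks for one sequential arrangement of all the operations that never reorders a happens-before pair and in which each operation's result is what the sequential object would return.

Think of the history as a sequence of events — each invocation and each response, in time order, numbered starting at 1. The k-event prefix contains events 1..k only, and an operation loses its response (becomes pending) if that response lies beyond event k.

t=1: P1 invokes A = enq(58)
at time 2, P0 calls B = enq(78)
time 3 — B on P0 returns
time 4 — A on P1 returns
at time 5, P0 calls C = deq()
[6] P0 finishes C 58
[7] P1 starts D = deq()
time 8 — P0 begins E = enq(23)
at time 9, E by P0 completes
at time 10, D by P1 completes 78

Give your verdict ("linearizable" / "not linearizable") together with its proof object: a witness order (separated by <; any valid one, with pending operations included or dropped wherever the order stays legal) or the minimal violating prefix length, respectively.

linearizable — witness: A < B < C < D < E

step 1: A enq(58) — queue <58>
step 2: B enq(78) — queue <58,78>
step 3: C deq() → 58 — queue <78>
step 4: D deq() → 78 — queue <>
step 5: E enq(23) — queue <23>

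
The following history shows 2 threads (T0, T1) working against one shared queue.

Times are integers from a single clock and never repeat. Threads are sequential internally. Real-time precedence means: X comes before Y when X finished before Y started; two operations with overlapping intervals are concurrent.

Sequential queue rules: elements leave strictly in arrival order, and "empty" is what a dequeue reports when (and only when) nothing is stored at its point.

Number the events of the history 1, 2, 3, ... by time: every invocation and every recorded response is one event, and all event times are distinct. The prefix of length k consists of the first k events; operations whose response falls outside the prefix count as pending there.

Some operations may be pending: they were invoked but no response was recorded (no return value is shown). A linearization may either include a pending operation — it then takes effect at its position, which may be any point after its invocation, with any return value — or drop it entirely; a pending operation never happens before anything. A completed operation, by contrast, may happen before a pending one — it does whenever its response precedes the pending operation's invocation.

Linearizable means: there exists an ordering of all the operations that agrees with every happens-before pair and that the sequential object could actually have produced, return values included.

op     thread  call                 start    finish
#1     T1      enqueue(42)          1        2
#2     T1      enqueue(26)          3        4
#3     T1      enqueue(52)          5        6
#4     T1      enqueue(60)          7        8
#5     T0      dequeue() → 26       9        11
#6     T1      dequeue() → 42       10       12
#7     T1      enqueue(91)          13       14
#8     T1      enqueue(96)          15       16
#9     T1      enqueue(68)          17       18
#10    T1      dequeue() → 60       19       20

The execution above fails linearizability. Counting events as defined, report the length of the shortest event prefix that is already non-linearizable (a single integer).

one valid order for events 1..19 is #1, #2, #3, #4, #6, #5, #7, #8, #9:
after step 1 (#1 enqueue(42)): queue <42>
after step 2 (#2 enqueue(26)): queue <42,26>
after step 3 (#3 enqueue(52)): queue <42,26,52>
after step 4 (#4 enqueue(60)): queue <42,26,52,60>
after step 5 (#6 dequeue() → 42): queue <26,52,60>
after step 6 (#5 dequeue() → 26): queue <52,60>
after step 7 (#7 enqueue(91)): queue <52,60,91>
after step 8 (#8 enqueue(96)): queue <52,60,91,96>
after step 9 (#9 enqueue(68)): queue <52,60,91,96,68>
include event 20 — #10 responding at 20 — and every candidate order breaks
e.g. #1, #2, #3, #4, #5, #6, #7, #8, #9, #10: illegal at step 5, since #5 dequeue() → 26 cannot apply there
e.g. #1, #2, #3, #4, #6, #5, #7, #8, #9, #10: illegal at step 10, since #10 dequeue() → 60 cannot apply there

20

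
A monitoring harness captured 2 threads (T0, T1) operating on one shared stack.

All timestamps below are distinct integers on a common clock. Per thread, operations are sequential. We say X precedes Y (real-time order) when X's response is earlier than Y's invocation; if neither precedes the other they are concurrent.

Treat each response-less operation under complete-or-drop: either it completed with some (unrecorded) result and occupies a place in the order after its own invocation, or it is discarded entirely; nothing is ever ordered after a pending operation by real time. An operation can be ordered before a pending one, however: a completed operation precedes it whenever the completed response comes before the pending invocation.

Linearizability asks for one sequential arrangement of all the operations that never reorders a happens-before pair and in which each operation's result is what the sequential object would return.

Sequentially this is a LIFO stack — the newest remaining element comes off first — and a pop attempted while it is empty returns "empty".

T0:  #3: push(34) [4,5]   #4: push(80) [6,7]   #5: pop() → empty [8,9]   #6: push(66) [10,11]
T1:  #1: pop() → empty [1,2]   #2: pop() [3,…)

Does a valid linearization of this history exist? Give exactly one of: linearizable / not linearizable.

already the first 9 events (up to #5's response at time 9) admit no linearization; the first 8 still do
exhaustive check: the 4 completed stack ops admit one real-time order; illegal
every completion of the 1 pending operation (#2) was checked; none linearizes
one such order, #1, #3, #4, #5 (pending dropped), breaks at step 4 where #5 pop() → empty is illegal

not linearizable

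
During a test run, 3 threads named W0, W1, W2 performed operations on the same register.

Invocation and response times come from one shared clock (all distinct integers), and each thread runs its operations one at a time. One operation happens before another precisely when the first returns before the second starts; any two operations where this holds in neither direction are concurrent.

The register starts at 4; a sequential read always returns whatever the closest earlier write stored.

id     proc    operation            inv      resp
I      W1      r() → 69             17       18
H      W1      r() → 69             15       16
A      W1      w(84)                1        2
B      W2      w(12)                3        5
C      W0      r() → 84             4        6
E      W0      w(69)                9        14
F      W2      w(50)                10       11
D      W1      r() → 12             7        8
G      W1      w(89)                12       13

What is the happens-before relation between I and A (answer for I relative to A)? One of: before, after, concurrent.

after

I spans [17,18], A spans [1,2]
resp(A)=2 < inv(I)=17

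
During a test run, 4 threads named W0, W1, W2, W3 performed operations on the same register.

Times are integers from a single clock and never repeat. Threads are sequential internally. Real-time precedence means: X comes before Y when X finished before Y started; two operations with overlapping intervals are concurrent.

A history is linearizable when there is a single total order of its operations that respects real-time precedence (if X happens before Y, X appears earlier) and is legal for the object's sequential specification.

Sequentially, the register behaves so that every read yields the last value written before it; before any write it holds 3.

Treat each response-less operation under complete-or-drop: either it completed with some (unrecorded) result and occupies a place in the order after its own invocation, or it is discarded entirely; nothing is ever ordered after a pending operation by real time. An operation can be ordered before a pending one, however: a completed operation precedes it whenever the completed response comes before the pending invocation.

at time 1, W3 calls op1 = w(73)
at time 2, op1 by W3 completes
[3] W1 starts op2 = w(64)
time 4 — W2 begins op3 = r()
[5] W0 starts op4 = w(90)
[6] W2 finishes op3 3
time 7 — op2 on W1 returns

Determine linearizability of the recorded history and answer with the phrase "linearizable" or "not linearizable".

not linearizable

prefix check: 1..5 passes, 1..6 fails once op3's time-6 response joins
the completed operations (2 total) allow one real-time order; the register replay rejects it
no escape via the 2 pending operations (op2, op4): every completion choice fails
take op1, op3 (pending dropped): step 2 already fails, because op3 r() → 3 cannot occur there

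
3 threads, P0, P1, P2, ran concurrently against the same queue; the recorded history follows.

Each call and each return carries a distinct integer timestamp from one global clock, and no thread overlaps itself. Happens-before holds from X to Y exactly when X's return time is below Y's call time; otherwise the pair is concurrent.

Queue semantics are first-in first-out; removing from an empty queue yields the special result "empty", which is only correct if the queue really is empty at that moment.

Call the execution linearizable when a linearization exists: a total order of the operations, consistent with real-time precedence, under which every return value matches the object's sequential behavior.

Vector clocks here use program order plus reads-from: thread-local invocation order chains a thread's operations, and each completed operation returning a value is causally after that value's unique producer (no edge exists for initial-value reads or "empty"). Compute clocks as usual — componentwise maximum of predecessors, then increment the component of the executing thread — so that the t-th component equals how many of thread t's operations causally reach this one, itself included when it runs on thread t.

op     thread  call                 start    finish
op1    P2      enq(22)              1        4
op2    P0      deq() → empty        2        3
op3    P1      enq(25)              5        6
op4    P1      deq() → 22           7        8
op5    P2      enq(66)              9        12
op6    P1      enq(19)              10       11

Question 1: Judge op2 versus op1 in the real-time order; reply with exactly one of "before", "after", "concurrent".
Answer: concurrent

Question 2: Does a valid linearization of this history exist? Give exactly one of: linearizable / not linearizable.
linearizable

witness order: op2, op1, op3, op4, op5, op6
step 1: op2 deq() → empty — queue <>
step 2: op1 enq(22) — queue <22>
step 3: op3 enq(25) — queue <22,25>
step 4: op4 deq() → 22 — queue <25>
step 5: op5 enq(66) — queue <25,66>
step 6: op6 enq(19) — queue <25,66,19>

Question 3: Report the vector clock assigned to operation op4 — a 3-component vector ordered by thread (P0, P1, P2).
Answer: (0, 2, 1)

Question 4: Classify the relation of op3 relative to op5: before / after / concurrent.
Answer: before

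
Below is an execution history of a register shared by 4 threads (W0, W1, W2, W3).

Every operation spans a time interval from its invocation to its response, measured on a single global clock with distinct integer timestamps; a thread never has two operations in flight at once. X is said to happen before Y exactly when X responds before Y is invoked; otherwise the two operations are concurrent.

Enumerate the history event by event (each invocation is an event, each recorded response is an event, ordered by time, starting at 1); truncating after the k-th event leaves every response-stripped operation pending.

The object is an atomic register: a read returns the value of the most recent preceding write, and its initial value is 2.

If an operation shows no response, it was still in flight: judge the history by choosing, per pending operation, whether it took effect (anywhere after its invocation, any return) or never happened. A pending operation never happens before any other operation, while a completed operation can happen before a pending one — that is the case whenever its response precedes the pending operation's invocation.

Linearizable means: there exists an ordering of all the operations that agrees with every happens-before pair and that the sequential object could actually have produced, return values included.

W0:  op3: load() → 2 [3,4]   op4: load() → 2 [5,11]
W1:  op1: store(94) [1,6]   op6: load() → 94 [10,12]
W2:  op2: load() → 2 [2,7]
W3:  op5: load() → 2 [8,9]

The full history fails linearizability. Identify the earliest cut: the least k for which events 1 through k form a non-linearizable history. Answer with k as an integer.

9

events 1..8 are linearizable; a witness order is op2, op3, op1:
after step 1 (op2 load() → 2): value 2
after step 2 (op3 load() → 2): value 2
after step 3 (op1 store(94)): value 94
event 9 — op5's response, time 9 — after it, nothing linearizes
no completion choice of the 1 pending operation (op4) rescues it — every subset was tried
e.g. op1, op2, op3, op5 (pending dropped): illegal at step 2, since op2 load() → 2 cannot apply there
e.g. op1, op3, op2, op5 (pending dropped): illegal at step 2, since op3 load() → 2 cannot apply there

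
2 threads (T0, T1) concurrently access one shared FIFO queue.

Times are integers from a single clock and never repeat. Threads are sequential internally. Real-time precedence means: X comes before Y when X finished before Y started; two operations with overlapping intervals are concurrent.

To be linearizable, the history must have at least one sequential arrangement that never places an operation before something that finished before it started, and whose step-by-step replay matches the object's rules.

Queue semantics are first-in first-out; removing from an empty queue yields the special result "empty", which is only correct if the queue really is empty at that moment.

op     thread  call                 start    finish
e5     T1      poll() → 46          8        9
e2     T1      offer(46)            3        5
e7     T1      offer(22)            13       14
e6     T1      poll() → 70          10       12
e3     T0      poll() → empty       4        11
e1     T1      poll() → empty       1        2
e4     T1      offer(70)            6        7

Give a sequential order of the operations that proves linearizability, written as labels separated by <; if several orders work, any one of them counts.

step 1: e1 poll() → empty — queue <>
step 2: e2 offer(46) — queue <46>
step 3: e4 offer(70) — queue <46,70>
step 4: e5 poll() → 46 — queue <70>
step 5: e6 poll() → 70 — queue <>
step 6: e3 poll() → empty — queue <>
step 7: e7 offer(22) — queue <22>

e1 < e2 < e4 < e5 < e6 < e3 < e7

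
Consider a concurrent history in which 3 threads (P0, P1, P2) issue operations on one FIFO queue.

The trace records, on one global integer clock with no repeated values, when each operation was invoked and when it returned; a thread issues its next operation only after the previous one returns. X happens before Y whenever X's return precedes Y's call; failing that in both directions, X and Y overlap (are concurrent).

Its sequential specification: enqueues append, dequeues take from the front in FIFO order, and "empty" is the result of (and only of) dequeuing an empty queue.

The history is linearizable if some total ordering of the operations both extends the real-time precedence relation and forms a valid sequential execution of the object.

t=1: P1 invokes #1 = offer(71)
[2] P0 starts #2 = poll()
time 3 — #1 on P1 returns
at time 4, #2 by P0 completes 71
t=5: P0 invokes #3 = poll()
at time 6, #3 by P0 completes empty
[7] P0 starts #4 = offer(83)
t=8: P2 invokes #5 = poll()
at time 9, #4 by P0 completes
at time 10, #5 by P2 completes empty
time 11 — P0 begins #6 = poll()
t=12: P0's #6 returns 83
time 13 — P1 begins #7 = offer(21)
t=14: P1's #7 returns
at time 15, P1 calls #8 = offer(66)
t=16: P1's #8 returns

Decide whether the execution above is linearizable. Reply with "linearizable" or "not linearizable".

witness order: #1, #2, #3, #5, #4, #6, #7, #8
after step 1 (#1 offer(71)): queue <71>
after step 2 (#2 poll() → 71): queue <>
after step 3 (#3 poll() → empty): queue <>
after step 4 (#5 poll() → empty): queue <>
after step 5 (#4 offer(83)): queue <83>
after step 6 (#6 poll() → 83): queue <>
after step 7 (#7 offer(21)): queue <21>
after step 8 (#8 offer(66)): queue <21,66>

linearizable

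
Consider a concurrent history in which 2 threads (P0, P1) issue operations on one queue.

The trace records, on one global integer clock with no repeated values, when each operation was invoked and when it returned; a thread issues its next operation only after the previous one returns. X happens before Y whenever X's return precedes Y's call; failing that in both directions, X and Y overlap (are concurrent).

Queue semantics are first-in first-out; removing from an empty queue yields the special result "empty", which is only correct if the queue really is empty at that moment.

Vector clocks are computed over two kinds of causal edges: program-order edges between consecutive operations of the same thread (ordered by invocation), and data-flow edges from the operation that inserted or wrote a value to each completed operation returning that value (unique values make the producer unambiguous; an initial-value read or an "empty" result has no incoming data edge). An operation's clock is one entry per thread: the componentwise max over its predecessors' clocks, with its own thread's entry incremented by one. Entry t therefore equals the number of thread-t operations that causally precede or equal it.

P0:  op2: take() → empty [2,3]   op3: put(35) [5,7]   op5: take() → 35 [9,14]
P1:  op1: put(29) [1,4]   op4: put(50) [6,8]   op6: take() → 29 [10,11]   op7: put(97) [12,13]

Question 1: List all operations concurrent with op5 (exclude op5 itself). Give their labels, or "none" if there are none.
op5 spans [9,14]: anything still running between times 9 and 14 counts as concurrent
op1 [1,4]: before
op2 [2,3]: before
op3 [5,7]: before
op4 [6,8]: before
op6 [10,11]: concurrent
op7 [12,13]: concurrent

op6, op7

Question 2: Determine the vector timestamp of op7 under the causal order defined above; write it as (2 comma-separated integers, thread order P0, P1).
invoked at 1, op1 has no predecessors; its own P1 bump gives (0, 1)
invoked at 2, op2 has no predecessors; its own P0 bump gives (1, 0)
op4, invoked 6, takes VC(op1)=(0, 1) under max, adds 1 for P1 → (0, 2)
op3, invoked 5, takes VC(op2)=(1, 0) under max, adds 1 for P0 → (2, 0)
op6, invoked 10, takes VC(op1)=(0, 1), VC(op4)=(0, 2) under max, adds 1 for P1 → (0, 3)
op5, invoked 9, takes VC(op3)=(2, 0) under max, adds 1 for P0 → (3, 0)
op7, invoked 12, takes VC(op6)=(0, 3) under max, adds 1 for P1 → (0, 4)
target: VC(op7) = (0, 4)

(0, 4)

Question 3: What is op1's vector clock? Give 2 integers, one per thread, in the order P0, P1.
VC(op1, invoked at 1): no causal predecessors; +1 on P1 → (0, 1)
VC(op2, invoked at 2): no causal predecessors; +1 on P0 → (1, 0)
from VC(op1)=(0, 1), op4 (invoked 6) maxes components and bumps P1 → (0, 2)
from VC(op2)=(1, 0), op3 (invoked 5) maxes components and bumps P0 → (2, 0)
from VC(op1)=(0, 1), VC(op4)=(0, 2), op6 (invoked 10) maxes components and bumps P1 → (0, 3)
from VC(op3)=(2, 0), op5 (invoked 9) maxes components and bumps P0 → (3, 0)
from VC(op6)=(0, 3), op7 (invoked 12) maxes components and bumps P1 → (0, 4)
target: VC(op1) = (0, 1)

(0, 1)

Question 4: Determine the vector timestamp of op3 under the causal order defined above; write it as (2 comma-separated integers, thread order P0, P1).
op1 (invocation 1): nothing precedes it; P1's component alone gives (0, 1)
op2 (invocation 2): nothing precedes it; P0's component alone gives (1, 0)
invoked at 6, op4 merges VC(op1)=(0, 1) and bumps P1's slot → (0, 2)
invoked at 5, op3 merges VC(op2)=(1, 0) and bumps P0's slot → (2, 0)
invoked at 10, op6 merges VC(op1)=(0, 1), VC(op4)=(0, 2) and bumps P1's slot → (0, 3)
invoked at 9, op5 merges VC(op3)=(2, 0) and bumps P0's slot → (3, 0)
invoked at 12, op7 merges VC(op6)=(0, 3) and bumps P1's slot → (0, 4)
target: VC(op3) = (2, 0)

(2, 0)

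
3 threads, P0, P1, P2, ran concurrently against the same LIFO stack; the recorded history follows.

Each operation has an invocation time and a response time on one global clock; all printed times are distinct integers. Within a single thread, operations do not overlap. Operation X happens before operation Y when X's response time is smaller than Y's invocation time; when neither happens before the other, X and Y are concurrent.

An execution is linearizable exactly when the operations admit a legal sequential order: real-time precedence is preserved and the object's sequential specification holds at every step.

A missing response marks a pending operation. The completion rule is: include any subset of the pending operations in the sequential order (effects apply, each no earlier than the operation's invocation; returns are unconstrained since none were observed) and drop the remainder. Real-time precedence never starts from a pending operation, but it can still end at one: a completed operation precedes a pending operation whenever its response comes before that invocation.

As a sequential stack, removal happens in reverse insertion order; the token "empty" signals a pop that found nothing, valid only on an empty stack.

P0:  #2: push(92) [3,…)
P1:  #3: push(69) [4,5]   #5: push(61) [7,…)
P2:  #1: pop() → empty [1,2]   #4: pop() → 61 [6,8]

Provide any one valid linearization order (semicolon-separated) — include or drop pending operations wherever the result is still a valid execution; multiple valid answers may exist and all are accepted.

#1; #2; #3; #5; #4

step 1: #1 pop() → empty — stack <>
step 2: #2 push(92) (pending, included) — stack <92>
step 3: #3 push(69) — stack <92,69>
step 4: #5 push(61) (pending, included) — stack <92,69,61>
step 5: #4 pop() → 61 — stack <92,69>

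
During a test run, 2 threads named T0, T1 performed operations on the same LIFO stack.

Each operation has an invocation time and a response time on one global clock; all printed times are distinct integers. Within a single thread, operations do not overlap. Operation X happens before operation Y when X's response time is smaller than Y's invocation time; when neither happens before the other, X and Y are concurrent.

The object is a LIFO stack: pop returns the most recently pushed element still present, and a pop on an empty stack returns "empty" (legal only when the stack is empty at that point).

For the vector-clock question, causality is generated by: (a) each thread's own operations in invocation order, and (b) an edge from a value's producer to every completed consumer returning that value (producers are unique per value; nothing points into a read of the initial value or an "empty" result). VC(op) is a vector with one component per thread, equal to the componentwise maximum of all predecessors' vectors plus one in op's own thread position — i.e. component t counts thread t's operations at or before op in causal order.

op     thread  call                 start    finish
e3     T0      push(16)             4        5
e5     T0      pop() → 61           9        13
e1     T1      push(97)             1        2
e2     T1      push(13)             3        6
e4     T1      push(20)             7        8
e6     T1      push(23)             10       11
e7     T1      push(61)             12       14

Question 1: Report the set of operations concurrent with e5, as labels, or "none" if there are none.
e6, e7

concurrent with e5 ([9,13]): every op whose interval crosses 9..13
e1 [1,2]: before
e2 [3,6]: before
e3 [4,5]: before
e4 [7,8]: before
e6 [10,11]: concurrent
e7 [12,14]: concurrent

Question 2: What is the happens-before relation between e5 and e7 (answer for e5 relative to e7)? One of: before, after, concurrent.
concurrent

e5 spans [9,13], e7 spans [12,14]
the intervals overlap in both directions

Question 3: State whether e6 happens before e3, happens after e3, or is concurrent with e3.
after

e6 spans [10,11], e3 spans [4,5]
resp(e3)=5 < inv(e6)=10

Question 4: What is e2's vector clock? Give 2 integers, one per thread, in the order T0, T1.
(0, 2)

root op e1, invoked 1: fresh clock plus T1's own tick → (0, 1)
root op e3, invoked 4: fresh clock plus T0's own tick → (1, 0)
invoked at 3, e2 merges VC(e1)=(0, 1) and bumps T1's slot → (0, 2)
invoked at 7, e4 merges VC(e2)=(0, 2) and bumps T1's slot → (0, 3)
invoked at 10, e6 merges VC(e4)=(0, 3) and bumps T1's slot → (0, 4)
invoked at 12, e7 merges VC(e6)=(0, 4) and bumps T1's slot → (0, 5)
invoked at 9, e5 merges VC(e3)=(1, 0), VC(e7)=(0, 5) and bumps T0's slot → (2, 5)
target: VC(e2) = (0, 2)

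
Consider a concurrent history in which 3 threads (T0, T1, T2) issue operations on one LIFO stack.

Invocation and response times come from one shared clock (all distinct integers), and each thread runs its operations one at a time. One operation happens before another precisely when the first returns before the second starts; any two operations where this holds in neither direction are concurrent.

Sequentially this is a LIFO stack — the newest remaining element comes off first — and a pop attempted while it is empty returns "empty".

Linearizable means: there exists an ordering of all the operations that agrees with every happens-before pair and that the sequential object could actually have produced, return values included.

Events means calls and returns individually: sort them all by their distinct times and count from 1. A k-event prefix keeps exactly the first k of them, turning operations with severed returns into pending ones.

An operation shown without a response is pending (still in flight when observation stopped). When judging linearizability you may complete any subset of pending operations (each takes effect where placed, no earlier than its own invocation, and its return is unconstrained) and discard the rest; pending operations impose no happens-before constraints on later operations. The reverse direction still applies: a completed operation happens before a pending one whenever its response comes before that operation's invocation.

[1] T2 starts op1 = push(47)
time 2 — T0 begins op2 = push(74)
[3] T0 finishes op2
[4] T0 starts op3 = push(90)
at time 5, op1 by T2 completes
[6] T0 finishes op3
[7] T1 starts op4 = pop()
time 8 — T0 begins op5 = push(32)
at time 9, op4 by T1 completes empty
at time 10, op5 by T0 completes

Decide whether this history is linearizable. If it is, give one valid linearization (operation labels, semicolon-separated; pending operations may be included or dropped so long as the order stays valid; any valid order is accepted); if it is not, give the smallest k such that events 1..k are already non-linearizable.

through event 8 a valid linearization exists; event 9 (op4 responding at time 9) ends that
checked exhaustively: 3 real-time-consistent orders of 4 completed operations, zero legal LIFO stack replays
no completion choice of the 1 pending operation (op5) rescues it — every subset was tried
take op1, op2, op3, op4 (pending dropped): step 4 already fails, because op4 pop() → empty cannot occur there
take op2, op1, op3, op4 (pending dropped): step 4 already fails, because op4 pop() → empty cannot occur there

not linearizable — minimal violating prefix: 9 events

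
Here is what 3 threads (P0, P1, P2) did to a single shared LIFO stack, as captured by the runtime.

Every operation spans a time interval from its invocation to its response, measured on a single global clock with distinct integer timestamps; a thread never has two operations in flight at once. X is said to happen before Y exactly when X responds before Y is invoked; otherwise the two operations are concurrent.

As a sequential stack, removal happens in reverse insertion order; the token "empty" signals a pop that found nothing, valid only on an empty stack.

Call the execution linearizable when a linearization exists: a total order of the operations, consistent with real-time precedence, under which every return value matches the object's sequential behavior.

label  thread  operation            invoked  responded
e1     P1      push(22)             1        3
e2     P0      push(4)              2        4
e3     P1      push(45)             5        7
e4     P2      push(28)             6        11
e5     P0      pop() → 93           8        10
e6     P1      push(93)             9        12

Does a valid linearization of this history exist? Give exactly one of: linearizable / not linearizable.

linearizable

witness order: e1, e2, e3, e4, e6, e5
step 1: e1 push(22) — stack <22>
step 2: e2 push(4) — stack <22,4>
step 3: e3 push(45) — stack <22,4,45>
step 4: e4 push(28) — stack <22,4,45,28>
step 5: e6 push(93) — stack <22,4,45,28,93>
step 6: e5 pop() → 93 — stack <22,4,45,28>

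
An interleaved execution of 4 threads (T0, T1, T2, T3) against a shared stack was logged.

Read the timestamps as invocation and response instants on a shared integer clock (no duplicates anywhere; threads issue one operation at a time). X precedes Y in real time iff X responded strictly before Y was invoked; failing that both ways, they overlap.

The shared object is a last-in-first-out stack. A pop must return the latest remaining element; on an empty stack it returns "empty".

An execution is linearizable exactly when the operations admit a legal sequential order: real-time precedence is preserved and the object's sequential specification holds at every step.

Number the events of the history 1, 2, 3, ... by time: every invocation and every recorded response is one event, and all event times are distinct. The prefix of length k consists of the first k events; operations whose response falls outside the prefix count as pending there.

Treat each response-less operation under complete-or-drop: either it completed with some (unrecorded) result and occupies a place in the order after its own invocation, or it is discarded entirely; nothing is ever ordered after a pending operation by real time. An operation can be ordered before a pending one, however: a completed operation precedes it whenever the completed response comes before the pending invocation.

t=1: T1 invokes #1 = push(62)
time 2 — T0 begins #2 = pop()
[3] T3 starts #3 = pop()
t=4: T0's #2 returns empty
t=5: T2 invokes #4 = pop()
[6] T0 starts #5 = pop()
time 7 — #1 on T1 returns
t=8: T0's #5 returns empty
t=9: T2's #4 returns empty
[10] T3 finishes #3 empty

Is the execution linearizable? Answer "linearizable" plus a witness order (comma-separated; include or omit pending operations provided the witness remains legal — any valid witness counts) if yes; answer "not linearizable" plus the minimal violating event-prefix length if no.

linearizable — witness: #2, #3, #4, #5, #1

step 1: #2 pop() → empty — stack <>
step 2: #3 pop() → empty — stack <>
step 3: #4 pop() → empty — stack <>
step 4: #5 pop() → empty — stack <>
step 5: #1 push(62) — stack <62>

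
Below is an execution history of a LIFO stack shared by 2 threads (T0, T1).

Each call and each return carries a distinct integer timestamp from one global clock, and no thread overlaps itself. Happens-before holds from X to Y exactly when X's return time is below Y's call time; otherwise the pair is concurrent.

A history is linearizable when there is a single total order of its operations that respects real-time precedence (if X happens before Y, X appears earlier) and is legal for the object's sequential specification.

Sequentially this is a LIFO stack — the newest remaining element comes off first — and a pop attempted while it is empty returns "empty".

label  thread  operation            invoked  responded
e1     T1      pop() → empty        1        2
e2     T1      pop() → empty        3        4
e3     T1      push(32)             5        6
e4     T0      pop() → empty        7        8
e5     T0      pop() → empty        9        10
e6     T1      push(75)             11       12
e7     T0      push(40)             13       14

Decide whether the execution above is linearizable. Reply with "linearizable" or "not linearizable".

prefix check: 1..7 passes, 1..8 fails once e4's time-8 response joins
exactly one order of the 4 completed ops respects real time; the LIFO stack replay fails
sample order e1, e2, e3, e4 stalls at step 4 — e4 pop() → empty has no legal effect

not linearizable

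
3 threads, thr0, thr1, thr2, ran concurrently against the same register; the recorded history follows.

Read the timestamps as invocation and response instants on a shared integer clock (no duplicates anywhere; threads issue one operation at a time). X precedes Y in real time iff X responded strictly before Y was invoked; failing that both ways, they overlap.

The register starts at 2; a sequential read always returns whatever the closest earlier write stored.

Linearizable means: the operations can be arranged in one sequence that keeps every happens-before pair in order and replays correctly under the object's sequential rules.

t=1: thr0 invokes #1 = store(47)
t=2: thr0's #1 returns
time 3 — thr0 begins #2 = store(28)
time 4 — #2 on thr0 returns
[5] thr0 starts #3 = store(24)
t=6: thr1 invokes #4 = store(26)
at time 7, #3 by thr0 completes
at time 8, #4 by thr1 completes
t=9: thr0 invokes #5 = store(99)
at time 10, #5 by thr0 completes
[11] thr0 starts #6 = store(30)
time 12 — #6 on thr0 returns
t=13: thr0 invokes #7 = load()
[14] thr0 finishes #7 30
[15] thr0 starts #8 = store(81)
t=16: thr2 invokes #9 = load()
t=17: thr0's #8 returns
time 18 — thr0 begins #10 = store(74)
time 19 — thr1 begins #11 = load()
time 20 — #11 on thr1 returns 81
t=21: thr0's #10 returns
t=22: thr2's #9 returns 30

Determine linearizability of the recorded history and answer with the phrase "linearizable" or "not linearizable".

linearizable

witness order: #1, #2, #3, #4, #5, #6, #7, #9, #8, #11, #10
after step 1 (#1 store(47)): value 47
after step 2 (#2 store(28)): value 28
after step 3 (#3 store(24)): value 24
after step 4 (#4 store(26)): value 26
after step 5 (#5 store(99)): value 99
after step 6 (#6 store(30)): value 30
after step 7 (#7 load() → 30): value 30
after step 8 (#9 load() → 30): value 30
after step 9 (#8 store(81)): value 81
after step 10 (#11 load() → 81): value 81
after step 11 (#10 store(74)): value 74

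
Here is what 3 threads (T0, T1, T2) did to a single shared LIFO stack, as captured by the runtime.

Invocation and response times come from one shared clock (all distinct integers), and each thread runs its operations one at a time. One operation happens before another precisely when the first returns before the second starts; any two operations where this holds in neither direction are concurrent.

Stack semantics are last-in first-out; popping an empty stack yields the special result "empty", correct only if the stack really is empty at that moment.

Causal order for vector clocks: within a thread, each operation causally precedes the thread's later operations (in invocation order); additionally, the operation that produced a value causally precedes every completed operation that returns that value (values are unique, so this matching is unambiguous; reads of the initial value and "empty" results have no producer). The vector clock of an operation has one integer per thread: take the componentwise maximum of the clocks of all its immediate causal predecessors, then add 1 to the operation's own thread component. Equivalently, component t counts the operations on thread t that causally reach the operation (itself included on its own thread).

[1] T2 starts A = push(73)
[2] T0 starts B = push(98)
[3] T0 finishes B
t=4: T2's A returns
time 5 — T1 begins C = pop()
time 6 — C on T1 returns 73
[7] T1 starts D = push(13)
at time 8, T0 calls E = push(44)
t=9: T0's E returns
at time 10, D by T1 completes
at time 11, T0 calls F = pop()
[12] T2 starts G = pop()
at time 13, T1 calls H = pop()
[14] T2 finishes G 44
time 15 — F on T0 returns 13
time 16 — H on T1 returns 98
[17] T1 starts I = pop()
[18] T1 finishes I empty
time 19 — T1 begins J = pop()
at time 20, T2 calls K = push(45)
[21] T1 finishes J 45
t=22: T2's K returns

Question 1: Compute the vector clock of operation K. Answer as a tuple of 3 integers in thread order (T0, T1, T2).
invoked at 1, A has no predecessors; its own T2 bump gives (0, 0, 1)
invoked at 2, B has no predecessors; its own T0 bump gives (1, 0, 0)
C (invocation 5): componentwise max over VC(A)=(0, 0, 1), +1 at T1, giving (0, 1, 1)
E (invocation 8): componentwise max over VC(B)=(1, 0, 0), +1 at T0, giving (2, 0, 0)
D (invocation 7): componentwise max over VC(C)=(0, 1, 1), +1 at T1, giving (0, 2, 1)
G (invocation 12): componentwise max over VC(A)=(0, 0, 1), VC(E)=(2, 0, 0), +1 at T2, giving (2, 0, 2)
H (invocation 13): componentwise max over VC(B)=(1, 0, 0), VC(D)=(0, 2, 1), +1 at T1, giving (1, 3, 1)
K (invocation 20): componentwise max over VC(G)=(2, 0, 2), +1 at T2, giving (2, 0, 3)
I (invocation 17): componentwise max over VC(H)=(1, 3, 1), +1 at T1, giving (1, 4, 1)
F (invocation 11): componentwise max over VC(D)=(0, 2, 1), VC(E)=(2, 0, 0), +1 at T0, giving (3, 2, 1)
J (invocation 19): componentwise max over VC(I)=(1, 4, 1), VC(K)=(2, 0, 3), +1 at T1, giving (2, 5, 3)
target: VC(K) = (2, 0, 3)

(2, 0, 3)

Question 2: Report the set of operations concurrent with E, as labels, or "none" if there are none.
E spans [8,9]; an op avoiding the whole window 8..9 is ordered, any other is concurrent
A [1,4]: before
B [2,3]: before
C [5,6]: before
D [7,10]: concurrent
F [11,15]: after
G [12,14]: after
H [13,16]: after
I [17,18]: after
J [19,21]: after
K [20,22]: after

D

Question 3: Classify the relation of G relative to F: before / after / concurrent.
G spans [12,14], F spans [11,15]
the intervals overlap in both directions

concurrent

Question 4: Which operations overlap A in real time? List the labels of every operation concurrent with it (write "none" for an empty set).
A runs from 1 to 4; window-overlapping ops are concurrent
B [2,3]: concurrent
C [5,6]: after
D [7,10]: after
E [8,9]: after
F [11,15]: after
G [12,14]: after
H [13,16]: after
I [17,18]: after
J [19,21]: after
K [20,22]: after

B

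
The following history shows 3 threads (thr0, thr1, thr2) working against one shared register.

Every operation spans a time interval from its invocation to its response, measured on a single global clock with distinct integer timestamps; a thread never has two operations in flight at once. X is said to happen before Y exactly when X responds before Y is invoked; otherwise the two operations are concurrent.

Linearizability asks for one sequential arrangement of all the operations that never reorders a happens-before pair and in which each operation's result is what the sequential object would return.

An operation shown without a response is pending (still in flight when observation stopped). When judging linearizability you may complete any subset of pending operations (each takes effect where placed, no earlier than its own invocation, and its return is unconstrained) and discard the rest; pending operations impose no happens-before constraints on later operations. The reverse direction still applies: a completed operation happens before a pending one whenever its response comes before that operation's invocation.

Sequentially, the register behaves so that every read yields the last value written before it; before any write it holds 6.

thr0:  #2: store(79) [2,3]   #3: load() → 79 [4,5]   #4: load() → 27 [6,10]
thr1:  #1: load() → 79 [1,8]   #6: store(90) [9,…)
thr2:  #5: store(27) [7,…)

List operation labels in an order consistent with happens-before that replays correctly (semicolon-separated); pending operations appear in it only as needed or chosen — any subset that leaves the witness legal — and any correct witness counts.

after step 1 (#2 store(79)): value 79
after step 2 (#1 load() → 79): value 79
after step 3 (#3 load() → 79): value 79
after step 4 (#5 store(27) (pending, included)): value 27
after step 5 (#4 load() → 27): value 27

#2; #1; #3; #5; #4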